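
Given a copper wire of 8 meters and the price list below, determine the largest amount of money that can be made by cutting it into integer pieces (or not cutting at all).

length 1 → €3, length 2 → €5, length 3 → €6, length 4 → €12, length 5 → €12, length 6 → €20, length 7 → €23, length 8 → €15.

26

Consider every possible first cut. r[k] is the best of p[i]+r[k−i] over all sellable i≤k.
r[1] = 3
r[2] = 6  (first piece 1, then r[1]=3)
r[3] = 9  (first piece 1, then r[2]=6)
r[4] = 12  (first piece 1, then r[3]=9)
r[5] = 15  (first piece 1, then r[4]=12)
r[6] = 20
r[7] = 23  (first piece 1, then r[6]=20)
r[8] = 26  (first piece 1, then r[7]=23)
One optimal cutting: 6 + 1 + 1 → €20 + €3 + €3 = €26.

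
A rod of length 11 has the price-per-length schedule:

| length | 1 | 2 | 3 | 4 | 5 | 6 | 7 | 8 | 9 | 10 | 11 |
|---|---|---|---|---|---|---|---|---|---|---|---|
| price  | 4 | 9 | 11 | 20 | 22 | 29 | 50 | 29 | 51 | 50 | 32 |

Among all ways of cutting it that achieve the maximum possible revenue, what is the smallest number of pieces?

2

Build r[k] bottom-up: r[k] = max over allowed piece i of (p[i] + r[k−i]).
r[1] = 4
r[2] = max(4+4, 9+0) = 9
r[3] = max(4+9, 9+4, 11+0) = 13
r[4] = max(4+13, 9+9, 11+4, 20+0) = 20
r[5] = max(4+20, 9+13, 11+9, 20+4, 22+0) = 24
r[6] = max(4+24, 9+20, 11+13, 20+9, 22+4, 29+0) = 29
r[7] = max(4+29, 9+24, 11+20, …, 29+4, 50+0) = 50
r[8] = max(4+50, 9+29, 11+24, …, 50+4, 29+0) = 54
r[9] = max(4+54, 9+50, 11+29, …, 29+4, 51+0) = 59
r[10] = max(4+59, 9+54, 11+50, …, 51+4, 50+0) = 63
r[11] = max(4+63, 9+59, 11+54, …, 50+4, 32+0) = 70
Maximum revenue is 70.
Now minimize piece count subject to staying optimal: for each k, pieces[k] = 1 + min over i with p[i]+r[k−i]=r[k] of pieces[k−i].
pieces[8] = 2
pieces[9] = 2
pieces[10] = 3
pieces[11] = 2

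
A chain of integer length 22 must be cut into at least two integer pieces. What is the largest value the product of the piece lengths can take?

2916

Define f[k] = max over 1≤i<k of i · max(k−i, f[k−i]); the inner max lets the remainder stay uncut if that's better.
f[2] = 1×max(1,0) = 1×1 = 1
f[3] = max(1×2, 2×1) = 2
f[4] = max(1×3, 2×2, 3×1) = 4
f[5] = max(1×4, 2×3, 3×2, 4×1) = 6
f[6] = max(1×6, 2×4, 3×3, 4×2, 5×1) = 9
f[7] = max(1×9, 2×6, 3×4, 4×3, 5×2, 6×1) = 12
f[8] = max(1×12, 2×9, 3×6, …, 6×2, 7×1) = 18
f[9] = max(1×18, 2×12, 3×9, …, 7×2, 8×1) = 27
f[10] = max(1×27, 2×18, 3×12, …, 8×2, 9×1) = 36
f[11] = max(1×36, 2×27, 3×18, …, 9×2, 10×1) = 54
f[12] = max(1×54, 2×36, 3×27, …, 10×2, 11×1) = 81
f[13] = max(1×81, 2×54, 3×36, …, 11×2, 12×1) = 108
f[14] = max(1×108, 2×81, 3×54, …, 12×2, 13×1) = 162
f[15] = max(1×162, 2×108, 3×81, …, 13×2, 14×1) = 243
f[16] = max(1×243, 2×162, 3×108, …, 14×2, 15×1) = 324
f[17] = max(1×324, 2×243, 3×162, …, 15×2, 16×1) = 486
f[18] = max(1×486, 2×324, 3×243, …, 16×2, 17×1) = 729
f[19] = max(1×729, 2×486, 3×324, …, 17×2, 18×1) = 972
f[20] = max(1×972, 2×729, 3×486, …, 18×2, 19×1) = 1458
f[21] = max(1×1458, 2×972, 3×729, …, 19×2, 20×1) = 2187
f[22] = max(1×2187, 2×1458, 3×972, …, 20×2, 21×1) = 2916
One optimal split: 3 + 3 + 3 + 3 + 3 + 3 + 2 + 2; product 3×3×3×3×3×3×2×2 = 2916.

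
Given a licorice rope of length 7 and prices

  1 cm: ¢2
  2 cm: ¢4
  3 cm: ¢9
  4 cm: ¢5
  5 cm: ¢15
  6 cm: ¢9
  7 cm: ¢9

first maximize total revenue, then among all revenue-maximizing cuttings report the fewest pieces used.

3

Consider every possible first cut. r[k] is the best of p[i]+r[k−i] over all sellable i≤k.
r[1] = 2
r[2] = 4  (first piece 1, then r[1]=2)
r[3] = 9
r[4] = 11  (first piece 1, then r[3]=9)
r[5] = 15
r[6] = 18  (first piece 3, then r[3]=9)
r[7] = 20  (first piece 1, then r[6]=18)
Maximum revenue is ¢20.
Now minimize piece count subject to staying optimal: for each k, pieces[k] = 1 + min over i with p[i]+r[k−i]=r[k] of pieces[k−i].
pieces[4] = 2
pieces[5] = 1
pieces[6] = 2
pieces[7] = 3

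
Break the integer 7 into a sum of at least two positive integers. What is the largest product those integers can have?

Let f[k] be the best product for length k (with at least one cut). For each first piece i, the rest contributes max(k−i, f[k−i]).
f[2] = 1·max(1,0) = 1·1 = 1
f[3] = max(1·2, 2·1) = 2
f[4] = max(1·3, 2·2, 3·1) = 4
f[5] = max(1·4, 2·3, 3·2, 4·1) = 6
f[6] = max(1·6, 2·4, 3·3, 4·2, 5·1) = 9
f[7] = max(1·9, 2·6, 3·4, 4·3, 5·2, 6·1) = 12
One optimal split: 3 + 2 + 2; product 3·2·2 = 12.

12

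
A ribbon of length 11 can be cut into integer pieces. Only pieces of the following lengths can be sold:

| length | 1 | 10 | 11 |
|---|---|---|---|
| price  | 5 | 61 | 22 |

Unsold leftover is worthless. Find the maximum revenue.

66

Let r[k] be the best obtainable value from length k. For each k, try every first piece i and keep the best of price[i] + r[k−i].
r[1] = 5
r[2] = 10  (first piece 1, then r[1]=5)
r[3] = 15  (first piece 1, then r[2]=10)
r[4] = 20  (first piece 1, then r[3]=15)
r[5] = 25  (first piece 1, then r[4]=20)
r[6] = 30  (first piece 1, then r[5]=25)
r[7] = 35  (first piece 1, then r[6]=30)
r[8] = 40  (first piece 1, then r[7]=35)
r[9] = 45  (first piece 1, then r[8]=40)
r[10] = 61
r[11] = 66  (first piece 1, then r[10]=61)
One optimal cutting: 10 + 1 → ¢66.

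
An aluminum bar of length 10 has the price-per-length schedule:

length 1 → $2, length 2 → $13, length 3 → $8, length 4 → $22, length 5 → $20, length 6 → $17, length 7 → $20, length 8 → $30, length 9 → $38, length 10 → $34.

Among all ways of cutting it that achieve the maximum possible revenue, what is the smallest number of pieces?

Build r[k] bottom-up: r[k] = max over allowed piece i of (p[i] + r[k−i]).
r[1] = 2
r[2] = 13
r[3] = 15  (first piece 1, then r[2]=13)
r[4] = 26  (first piece 2, then r[2]=13)
r[5] = 28  (first piece 1, then r[4]=26)
r[6] = 39  (first piece 2, then r[4]=26)
r[7] = 41  (first piece 1, then r[6]=39)
r[8] = 52  (first piece 2, then r[6]=39)
r[9] = 54  (first piece 1, then r[8]=52)
r[10] = 65  (first piece 2, then r[8]=52)
Maximum revenue is $65.
Now minimize piece count subject to staying optimal: for each k, pieces[k] = 1 + min over i with p[i]+r[k−i]=r[k] of pieces[k−i].
pieces[7] = 4
pieces[8] = 4
pieces[9] = 5
pieces[10] = 5

5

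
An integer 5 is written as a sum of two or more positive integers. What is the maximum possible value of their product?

6

Let P[k] be the best product for length k (with at least one cut). For each first piece i, the rest contributes max(k−i, P[k−i]).
P[2] = 1·max(1,0) = 1·1 = 1
P[3] = 1·max(2,1) = 1·2 = 2
P[4] = 2·max(2,1) = 2·2 = 4
P[5] = 2·max(3,2) = 2·3 = 6
One optimal split: 3 + 2; product 3·2 = 6.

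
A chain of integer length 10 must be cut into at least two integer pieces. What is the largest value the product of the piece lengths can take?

Define m[k] = max over 1≤i<k of i · max(k−i, m[k−i]); the inner max lets the remainder stay uncut if that's better.
Small cases: m[2]=1.
m[3] = 1×max(2,1) = 1×2 = 2
m[4] = 2×max(2,1) = 2×2 = 4
m[5] = 2×max(3,2) = 2×3 = 6
m[6] = 3×max(3,2) = 3×3 = 9
m[7] = 2×max(5,6) = 2×6 = 12
m[8] = 2×max(6,9) = 2×9 = 18
m[9] = 3×max(6,9) = 3×9 = 27
m[10] = 2×max(8,18) = 2×18 = 36
One optimal split: 3 + 3 + 2 + 2; product 3×3×2×2 = 36.

36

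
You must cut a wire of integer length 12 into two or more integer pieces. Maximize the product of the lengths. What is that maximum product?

Let m[k] be the best product for length k (with at least one cut). For each first piece i, the rest contributes max(k−i, m[k−i]).
m[2] = 1·max(1,0) = 1·1 = 1
m[3] = 1·max(2,1) = 1·2 = 2
m[4] = 2·max(2,1) = 2·2 = 4
m[5] = 2·max(3,2) = 2·3 = 6
m[6] = 3·max(3,2) = 3·3 = 9
m[7] = 2·max(5,6) = 2·6 = 12
m[8] = 2·max(6,9) = 2·9 = 18
m[9] = 3·max(6,9) = 3·9 = 27
m[10] = 2·max(8,18) = 2·18 = 36
m[11] = 2·max(9,27) = 2·27 = 54
m[12] = 3·max(9,27) = 3·27 = 81
One optimal split: 3 + 3 + 3 + 3; product 3·3·3·3 = 81.

81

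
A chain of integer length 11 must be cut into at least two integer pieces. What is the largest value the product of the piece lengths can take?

Define m[k] = max over 1≤i<k of i · max(k−i, m[k−i]); the inner max lets the remainder stay uncut if that's better.
m[2] = 1×max(1,0) = 1×1 = 1
m[3] = max(1×2, 2×1) = 2
m[4] = max(1×3, 2×2, 3×1) = 4
m[5] = max(1×4, 2×3, 3×2, 4×1) = 6
m[6] = max(1×6, 2×4, 3×3, 4×2, 5×1) = 9
m[7] = max(1×9, 2×6, 3×4, 4×3, 5×2, 6×1) = 12
m[8] = max(1×12, 2×9, 3×6, …, 6×2, 7×1) = 18
m[9] = max(1×18, 2×12, 3×9, …, 7×2, 8×1) = 27
m[10] = max(1×27, 2×18, 3×12, …, 8×2, 9×1) = 36
m[11] = max(1×36, 2×27, 3×18, …, 9×2, 10×1) = 54
One optimal split: 3 + 3 + 3 + 2; product 3×3×3×2 = 54.

54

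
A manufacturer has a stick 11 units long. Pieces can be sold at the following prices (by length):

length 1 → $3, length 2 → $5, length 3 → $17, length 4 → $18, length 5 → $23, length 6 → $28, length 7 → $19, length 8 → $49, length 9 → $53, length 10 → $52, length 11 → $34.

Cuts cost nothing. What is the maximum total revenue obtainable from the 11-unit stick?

66

Let best[k] be the best obtainable value from length k. For each k, try every first piece i and keep the best of price[i] + best[k−i].
best[1] = 3
best[2] = 6  (first piece 1, then best[1]=3)
best[3] = 17
best[4] = 20  (first piece 1, then best[3]=17)
best[5] = 23  (first piece 1, then best[4]=20)
best[6] = 34  (first piece 3, then best[3]=17)
best[7] = 37  (first piece 1, then best[6]=34)
best[8] = 49
best[9] = 53
best[10] = 56  (first piece 1, then best[9]=53)
best[11] = 66  (first piece 3, then best[8]=49)
One optimal cutting: 8 + 3 → $49 + $17 = $66.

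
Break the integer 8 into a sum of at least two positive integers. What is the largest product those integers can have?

18

Fill g[k] for k=2..8: at each k try every first piece i and multiply by the better of (k−i) uncut or g[k−i].
g[2] = 1*max(1,0) = 1*1 = 1
g[3] = max(1*2, 2*1) = 2
g[4] = max(1*3, 2*2, 3*1) = 4
g[5] = max(1*4, 2*3, 3*2, 4*1) = 6
g[6] = max(1*6, 2*4, 3*3, 4*2, 5*1) = 9
g[7] = max(1*9, 2*6, 3*4, 4*3, 5*2, 6*1) = 12
g[8] = max(1*12, 2*9, 3*6, …, 6*2, 7*1) = 18
One optimal split: 3 + 3 + 2; product 3*3*2 = 18.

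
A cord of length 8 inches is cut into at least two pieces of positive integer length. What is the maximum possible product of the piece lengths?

18

Let g[k] be the best product for length k (with at least one cut). For each first piece i, the rest contributes max(k−i, g[k−i]).
g[2] = 1×max(1,0) = 1×1 = 1
g[3] = 1×max(2,1) = 1×2 = 2
g[4] = 2×max(2,1) = 2×2 = 4
g[5] = 2×max(3,2) = 2×3 = 6
g[6] = 3×max(3,2) = 3×3 = 9
g[7] = 2×max(5,6) = 2×6 = 12
g[8] = 2×max(6,9) = 2×9 = 18
One optimal split: 3 + 3 + 2; product 3×3×2 = 18.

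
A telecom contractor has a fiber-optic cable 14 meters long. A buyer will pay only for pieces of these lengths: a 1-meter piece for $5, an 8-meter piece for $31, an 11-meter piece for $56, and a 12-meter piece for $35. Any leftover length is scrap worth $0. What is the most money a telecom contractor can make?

Let best[k] be the best obtainable value from length k. For each k, try every first piece i and keep the best of price[i] + best[k−i].
best[1] = 5
best[2] = 10  (first piece 1, then best[1]=5)
best[3] = 15  (first piece 1, then best[2]=10)
best[4] = 20  (first piece 1, then best[3]=15)
best[5] = 25  (first piece 1, then best[4]=20)
best[6] = 30  (first piece 1, then best[5]=25)
best[7] = 35  (first piece 1, then best[6]=30)
best[8] = max(5+35, 31+0) = 40
best[9] = max(5+40, 31+5) = 45
best[10] = max(5+45, 31+10) = 50
best[11] = max(5+50, 31+15, 56+0) = 56
best[12] = max(5+56, 31+20, 56+5, 35+0) = 61
best[13] = max(5+61, 31+25, 56+10, 35+5) = 66
best[14] = max(5+66, 31+30, 56+15, 35+10) = 71
One optimal cutting: 11 + 1 + 1 + 1 → $71.

71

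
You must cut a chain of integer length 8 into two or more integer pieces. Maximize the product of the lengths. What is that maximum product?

18

Define g[k] = max over 1≤i<k of i · max(k−i, g[k−i]); the inner max lets the remainder stay uncut if that's better.
g[2] = 1×max(1,0) = 1×1 = 1
g[3] = max(1×2, 2×1) = 2
g[4] = max(1×3, 2×2, 3×1) = 4
g[5] = max(1×4, 2×3, 3×2, 4×1) = 6
g[6] = max(1×6, 2×4, 3×3, 4×2, 5×1) = 9
g[7] = max(1×9, 2×6, 3×4, 4×3, 5×2, 6×1) = 12
g[8] = max(1×12, 2×9, 3×6, …, 6×2, 7×1) = 18
One optimal split: 3 + 3 + 2; product 3×3×2 = 18.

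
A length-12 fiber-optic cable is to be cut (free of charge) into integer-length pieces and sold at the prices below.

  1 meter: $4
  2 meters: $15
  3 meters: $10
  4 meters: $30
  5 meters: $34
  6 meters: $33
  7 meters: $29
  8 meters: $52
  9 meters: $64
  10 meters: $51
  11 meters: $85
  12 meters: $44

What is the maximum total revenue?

90

Let v[k] be the best obtainable value from length k. For each k, try every first piece i and keep the best of price[i] + v[k−i].
v[1] = 4
v[2] = max(4+4, 15+0) = 15
v[3] = max(4+15, 15+4, 10+0) = 19
v[4] = max(4+19, 15+15, 10+4, 30+0) = 30
v[5] = max(4+30, 15+19, 10+15, 30+4, 34+0) = 34
v[6] = max(4+34, 15+30, 10+19, 30+15, 34+4, 33+0) = 45
v[7] = max(4+45, 15+34, 10+30, …, 33+4, 29+0) = 49
v[8] = max(4+49, 15+45, 10+34, …, 29+4, 52+0) = 60
v[9] = max(4+60, 15+49, 10+45, …, 52+4, 64+0) = 64
v[10] = max(4+64, 15+60, 10+49, …, 64+4, 51+0) = 75
v[11] = max(4+75, 15+64, 10+60, …, 51+4, 85+0) = 85
v[12] = max(4+85, 15+75, 10+64, …, 85+4, 44+0) = 90
One optimal cutting: 2 + 2 + 2 + 2 + 2 + 2 → $15 + $15 + $15 + $15 + $15 + $15 = $90.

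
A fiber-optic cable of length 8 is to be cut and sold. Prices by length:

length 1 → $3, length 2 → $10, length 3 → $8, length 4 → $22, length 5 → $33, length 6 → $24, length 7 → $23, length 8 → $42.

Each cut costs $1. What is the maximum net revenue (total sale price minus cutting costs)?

Build v[k] bottom-up: v[k] = max over allowed piece i of (p[i] + v[k−i]) − 1 per cut.
v[1] = 3
v[2] = max(3+3-1, 10+0) = 10
v[3] = max(3+10-1, 10+3-1, 8+0) = 12
v[4] = max(3+12-1, 10+10-1, 8+3-1, 22+0) = 22
v[5] = max(3+22-1, 10+12-1, 8+10-1, 22+3-1, 33+0) = 33
v[6] = max(3+33-1, 10+22-1, 8+12-1, 22+10-1, 33+3-1, 24+0) = 35
v[7] = max(3+35-1, 10+33-1, 8+22-1, …, 24+3-1, 23+0) = 42
v[8] = max(3+42-1, 10+35-1, 8+33-1, …, 23+3-1, 42+0) = 44
One optimal plan: pieces 5 + 2 + 1 (2 cuts) → $46 − $2 = $44.

44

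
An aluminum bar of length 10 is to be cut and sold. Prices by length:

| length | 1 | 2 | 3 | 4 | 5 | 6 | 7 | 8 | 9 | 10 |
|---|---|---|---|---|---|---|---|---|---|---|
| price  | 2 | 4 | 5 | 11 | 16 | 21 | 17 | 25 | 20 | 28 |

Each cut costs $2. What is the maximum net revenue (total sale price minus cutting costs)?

Consider every possible first cut. r[k] is the best of p[i]+r[k−i] over all sellable i≤k, charging 2 whenever i<k.
r[1] = 2
r[2] = max(2+2-2, 4+0) = 4
r[3] = max(2+4-2, 4+2-2, 5+0) = 5
r[4] = max(2+5-2, 4+4-2, 5+2-2, 11+0) = 11
r[5] = max(2+11-2, 4+5-2, 5+4-2, 11+2-2, 16+0) = 16
r[6] = max(2+16-2, 4+11-2, 5+5-2, 11+4-2, 16+2-2, 21+0) = 21
r[7] = max(2+21-2, 4+16-2, 5+11-2, …, 21+2-2, 17+0) = 21
r[8] = max(2+21-2, 4+21-2, 5+16-2, …, 17+2-2, 25+0) = 25
r[9] = max(2+25-2, 4+21-2, 5+21-2, …, 25+2-2, 20+0) = 25
r[10] = max(2+25-2, 4+25-2, 5+21-2, …, 20+2-2, 28+0) = 30
One optimal plan: pieces 6 + 4 (1 cut) → $32 − $2 = $30.

30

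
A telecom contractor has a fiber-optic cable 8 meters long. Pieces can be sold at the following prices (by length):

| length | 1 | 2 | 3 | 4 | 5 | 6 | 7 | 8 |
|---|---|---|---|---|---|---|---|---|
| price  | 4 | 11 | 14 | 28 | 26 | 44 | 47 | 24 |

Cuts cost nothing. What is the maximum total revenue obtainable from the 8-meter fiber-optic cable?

Build best[k] bottom-up: best[k] = max over allowed piece i of (p[i] + best[k−i]).
best[1] = 4
best[2] = max(4+4, 11+0) = 11
best[3] = max(4+11, 11+4, 14+0) = 15
best[4] = max(4+15, 11+11, 14+4, 28+0) = 28
best[5] = max(4+28, 11+15, 14+11, 28+4, 26+0) = 32
best[6] = max(4+32, 11+28, 14+15, 28+11, 26+4, 44+0) = 44
best[7] = max(4+44, 11+32, 14+28, …, 44+4, 47+0) = 48
best[8] = max(4+48, 11+44, 14+32, …, 47+4, 24+0) = 56
One optimal cutting: 4 + 4 → $28 + $28 = $56.

56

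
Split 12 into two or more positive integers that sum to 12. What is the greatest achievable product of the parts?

Let P[k] be the best product for length k (with at least one cut). For each first piece i, the rest contributes max(k−i, P[k−i]).
P[2] = 1×max(1,0) = 1×1 = 1
P[3] = 1×max(2,1) = 1×2 = 2
P[4] = 2×max(2,1) = 2×2 = 4
P[5] = 2×max(3,2) = 2×3 = 6
P[6] = 3×max(3,2) = 3×3 = 9
P[7] = 2×max(5,6) = 2×6 = 12
P[8] = 2×max(6,9) = 2×9 = 18
P[9] = 3×max(6,9) = 3×9 = 27
P[10] = 2×max(8,18) = 2×18 = 36
P[11] = 2×max(9,27) = 2×27 = 54
P[12] = 3×max(9,27) = 3×27 = 81
One optimal split: 3 + 3 + 3 + 3; product 3×3×3×3 = 81.

81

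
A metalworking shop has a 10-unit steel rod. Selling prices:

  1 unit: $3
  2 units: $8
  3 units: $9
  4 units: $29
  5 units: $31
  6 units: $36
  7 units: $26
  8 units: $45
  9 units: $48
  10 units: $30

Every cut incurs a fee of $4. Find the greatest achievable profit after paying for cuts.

61

Consider every possible first cut. r[k] is the best of p[i]+r[k−i] over all sellable i≤k, charging 4 whenever i<k.
r[1] = 3
r[2] = 8
r[3] = 9
r[4] = 29
r[5] = 31
r[6] = 36
r[7] = 35  (first piece 1, then r[6]=36)
r[8] = 54  (first piece 4, then r[4]=29)
r[9] = 56  (first piece 4, then r[5]=31)
r[10] = 61  (first piece 4, then r[6]=36)
One optimal plan: pieces 6 + 4 (1 cut) → $65 − $4 = $61.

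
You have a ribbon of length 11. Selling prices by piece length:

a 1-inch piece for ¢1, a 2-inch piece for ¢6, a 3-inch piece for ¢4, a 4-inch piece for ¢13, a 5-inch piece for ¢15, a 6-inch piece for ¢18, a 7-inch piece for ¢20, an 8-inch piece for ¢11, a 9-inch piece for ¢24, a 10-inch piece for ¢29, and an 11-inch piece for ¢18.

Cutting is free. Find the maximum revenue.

Let R[k] be the best obtainable value from length k. For each k, try every first piece i and keep the best of price[i] + R[k−i].
R[1] = 1
R[2] = max(1+1, 6+0) = 6
R[3] = max(1+6, 6+1, 4+0) = 7
R[4] = max(1+7, 6+6, 4+1, 13+0) = 13
R[5] = max(1+13, 6+7, 4+6, 13+1, 15+0) = 15
R[6] = max(1+15, 6+13, 4+7, 13+6, 15+1, 18+0) = 19
R[7] = max(1+19, 6+15, 4+13, …, 18+1, 20+0) = 21
R[8] = max(1+21, 6+19, 4+15, …, 20+1, 11+0) = 26
R[9] = max(1+26, 6+21, 4+19, …, 11+1, 24+0) = 28
R[10] = max(1+28, 6+26, 4+21, …, 24+1, 29+0) = 32
R[11] = max(1+32, 6+28, 4+26, …, 29+1, 18+0) = 34
One optimal cutting: 5 + 4 + 2 → ¢15 + ¢13 + ¢6 = ¢34.

34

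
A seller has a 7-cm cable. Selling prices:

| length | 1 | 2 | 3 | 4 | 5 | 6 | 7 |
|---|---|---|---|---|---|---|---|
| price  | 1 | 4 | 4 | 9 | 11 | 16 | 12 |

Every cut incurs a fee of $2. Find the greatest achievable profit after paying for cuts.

15

Build r[k] bottom-up: r[k] = max over allowed piece i of (p[i] + r[k−i]) − 2 per cut.
r[1] = 1
r[2] = 4
r[3] = 4
r[4] = 9
r[5] = 11
r[6] = 16
r[7] = 15  (first piece 1, then r[6]=16)
One optimal plan: pieces 6 + 1 (1 cut) → $17 − $2 = $15.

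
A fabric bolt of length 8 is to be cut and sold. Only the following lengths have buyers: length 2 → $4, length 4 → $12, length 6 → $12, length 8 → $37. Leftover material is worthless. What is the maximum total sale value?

37

Consider every possible first cut. best[k] is the best of p[i]+best[k−i] over all sellable i≤k.
best[1] = 0
best[2] = 4
best[3] = 4
best[4] = max(4+4, 12+0) = 12
best[5] = max(4+4, 12+0) = 12
best[6] = max(4+12, 12+4, 12+0) = 16
best[7] = max(4+12, 12+4, 12+0) = 16
best[8] = max(4+16, 12+12, 12+4, 37+0) = 37
One optimal cutting: 8 → $37.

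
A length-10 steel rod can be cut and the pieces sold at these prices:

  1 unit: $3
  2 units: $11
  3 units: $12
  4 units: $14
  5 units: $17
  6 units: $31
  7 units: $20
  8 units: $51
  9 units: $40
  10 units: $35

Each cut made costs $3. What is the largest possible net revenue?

59

Let r[k] be the best obtainable value from length k. For each k, try every first piece i and keep the best of price[i] + r[k−i] minus the 3 cut fee when i<k.
r[1] = 3
r[2] = 11
r[3] = 12
r[4] = 19  (first piece 2, then r[2]=11)
r[5] = 20  (first piece 2, then r[3]=12)
r[6] = 31
r[7] = 31  (first piece 1, then r[6]=31)
r[8] = 51
r[9] = 51  (first piece 1, then r[8]=51)
r[10] = 59  (first piece 2, then r[8]=51)
One optimal plan: pieces 8 + 2 (1 cut) → $62 − $3 = $59.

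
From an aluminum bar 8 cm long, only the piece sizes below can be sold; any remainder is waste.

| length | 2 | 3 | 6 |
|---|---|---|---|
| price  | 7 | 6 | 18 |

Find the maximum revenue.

Consider every possible first cut. f[k] is the best of p[i]+f[k−i] over all sellable i≤k.
f[1] = 0
f[2] = 7
f[3] = 7
f[4] = 14  (first piece 2, then f[2]=7)
f[5] = 14
f[6] = 21  (first piece 2, then f[4]=14)
f[7] = 21
f[8] = 28  (first piece 2, then f[6]=21)
One optimal cutting: 2 + 2 + 2 + 2 → $28.

28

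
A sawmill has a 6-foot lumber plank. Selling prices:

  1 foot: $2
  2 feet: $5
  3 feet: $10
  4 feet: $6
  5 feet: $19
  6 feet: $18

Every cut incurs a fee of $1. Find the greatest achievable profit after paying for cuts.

Consider every possible first cut. v[k] is the best of p[i]+v[k−i] over all sellable i≤k, charging 1 whenever i<k.
v[1] = 2
v[2] = max(2+2-1, 5+0) = 5
v[3] = max(2+5-1, 5+2-1, 10+0) = 10
v[4] = max(2+10-1, 5+5-1, 10+2-1, 6+0) = 11
v[5] = max(2+11-1, 5+10-1, 10+5-1, 6+2-1, 19+0) = 19
v[6] = max(2+19-1, 5+11-1, 10+10-1, 6+5-1, 19+2-1, 18+0) = 20
One optimal plan: pieces 5 + 1 (1 cut) → $21 − $1 = $20.

20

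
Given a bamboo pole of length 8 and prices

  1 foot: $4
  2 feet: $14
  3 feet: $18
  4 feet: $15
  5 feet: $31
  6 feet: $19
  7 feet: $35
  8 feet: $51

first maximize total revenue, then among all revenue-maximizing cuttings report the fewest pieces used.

4

Let r[k] be the best obtainable value from length k. For each k, try every first piece i and keep the best of price[i] + r[k−i].
r[1] = 4
r[2] = max(4+4, 14+0) = 14
r[3] = max(4+14, 14+4, 18+0) = 18
r[4] = max(4+18, 14+14, 18+4, 15+0) = 28
r[5] = max(4+28, 14+18, 18+14, 15+4, 31+0) = 32
r[6] = max(4+32, 14+28, 18+18, 15+14, 31+4, 19+0) = 42
r[7] = max(4+42, 14+32, 18+28, …, 19+4, 35+0) = 46
r[8] = max(4+46, 14+42, 18+32, …, 35+4, 51+0) = 56
Maximum revenue is $56.
Now minimize piece count subject to staying optimal: for each k, pieces[k] = 1 + min over i with p[i]+r[k−i]=r[k] of pieces[k−i].
pieces[5] = 2
pieces[6] = 3
pieces[7] = 3
pieces[8] = 4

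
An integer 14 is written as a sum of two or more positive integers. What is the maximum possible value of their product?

Let P[k] be the best product for length k (with at least one cut). For each first piece i, the rest contributes max(k−i, P[k−i]).
Small cases: P[2]=1, P[3]=2, P[4]=4, P[5]=6, P[6]=9, P[7]=12.
P[8] = max(1·12, 2·9, 3·6, …, 6·2, 7·1) = 18
P[9] = max(1·18, 2·12, 3·9, …, 7·2, 8·1) = 27
P[10] = max(1·27, 2·18, 3·12, …, 8·2, 9·1) = 36
P[11] = max(1·36, 2·27, 3·18, …, 9·2, 10·1) = 54
P[12] = max(1·54, 2·36, 3·27, …, 10·2, 11·1) = 81
P[13] = max(1·81, 2·54, 3·36, …, 11·2, 12·1) = 108
P[14] = max(1·108, 2·81, 3·54, …, 12·2, 13·1) = 162
One optimal split: 3 + 3 + 3 + 3 + 2; product 3·3·3·3·2 = 162.

162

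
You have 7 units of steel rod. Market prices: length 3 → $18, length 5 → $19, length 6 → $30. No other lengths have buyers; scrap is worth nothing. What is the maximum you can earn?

Build r[k] bottom-up: r[k] = max over allowed piece i of (p[i] + r[k−i]).
r[1] = 0
r[2] = 0
r[3] = 18
r[4] = 18
r[5] = 19
r[6] = 36  (first piece 3, then r[3]=18)
r[7] = 36
One optimal cutting: pieces 3 + 3 with 1 unit of scrap → $36.

36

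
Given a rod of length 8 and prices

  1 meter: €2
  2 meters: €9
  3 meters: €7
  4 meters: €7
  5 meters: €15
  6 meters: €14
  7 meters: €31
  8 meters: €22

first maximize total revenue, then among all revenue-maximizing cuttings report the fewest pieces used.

Let r[k] be the best obtainable value from length k. For each k, try every first piece i and keep the best of price[i] + r[k−i].
r[1] = 2
r[2] = 9
r[3] = 11  (first piece 1, then r[2]=9)
r[4] = 18  (first piece 2, then r[2]=9)
r[5] = 20  (first piece 1, then r[4]=18)
r[6] = 27  (first piece 2, then r[4]=18)
r[7] = 31
r[8] = 36  (first piece 2, then r[6]=27)
Maximum revenue is €36.
Now minimize piece count subject to staying optimal: for each k, pieces[k] = 1 + min over i with p[i]+r[k−i]=r[k] of pieces[k−i].
pieces[5] = 3
pieces[6] = 3
pieces[7] = 1
pieces[8] = 4

4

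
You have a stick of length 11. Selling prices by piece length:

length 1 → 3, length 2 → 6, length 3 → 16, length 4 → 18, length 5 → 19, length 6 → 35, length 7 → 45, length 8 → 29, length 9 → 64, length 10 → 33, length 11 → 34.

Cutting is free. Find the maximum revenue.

70

Build v[k] bottom-up: v[k] = max over allowed piece i of (p[i] + v[k−i]).
v[1] = 3
v[2] = 6  (first piece 1, then v[1]=3)
v[3] = 16
v[4] = 19  (first piece 1, then v[3]=16)
v[5] = 22  (first piece 1, then v[4]=19)
v[6] = 35
v[7] = 45
v[8] = 48  (first piece 1, then v[7]=45)
v[9] = 64
v[10] = 67  (first piece 1, then v[9]=64)
v[11] = 70  (first piece 1, then v[10]=67)
One optimal cutting: 9 + 1 + 1 → 64 + 3 + 3 = 70.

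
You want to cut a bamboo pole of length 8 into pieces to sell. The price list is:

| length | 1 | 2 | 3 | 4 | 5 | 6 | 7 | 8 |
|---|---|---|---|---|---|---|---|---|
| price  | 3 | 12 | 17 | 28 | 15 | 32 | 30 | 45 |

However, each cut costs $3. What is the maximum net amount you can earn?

53

Build net[k] bottom-up: net[k] = max over allowed piece i of (p[i] + net[k−i]) − 3 per cut.
net[1] = 3
net[2] = 12
net[3] = 17
net[4] = 28
net[5] = 28  (first piece 1, then net[4]=28)
net[6] = 37  (first piece 2, then net[4]=28)
net[7] = 42  (first piece 3, then net[4]=28)
net[8] = 53  (first piece 4, then net[4]=28)
One optimal plan: pieces 4 + 4 (1 cut) → $56 − $3 = $53.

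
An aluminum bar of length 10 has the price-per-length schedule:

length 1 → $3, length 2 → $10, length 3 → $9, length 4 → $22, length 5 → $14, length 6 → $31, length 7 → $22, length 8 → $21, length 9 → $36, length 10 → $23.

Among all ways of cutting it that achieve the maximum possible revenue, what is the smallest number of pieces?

3

Let r[k] be the best obtainable value from length k. For each k, try every first piece i and keep the best of price[i] + r[k−i].
r[1] = 3
r[2] = 10
r[3] = 13  (first piece 1, then r[2]=10)
r[4] = 22
r[5] = 25  (first piece 1, then r[4]=22)
r[6] = 32  (first piece 2, then r[4]=22)
r[7] = 35  (first piece 1, then r[6]=32)
r[8] = 44  (first piece 4, then r[4]=22)
r[9] = 47  (first piece 1, then r[8]=44)
r[10] = 54  (first piece 2, then r[8]=44)
Maximum revenue is $54.
Now minimize piece count subject to staying optimal: for each k, pieces[k] = 1 + min over i with p[i]+r[k−i]=r[k] of pieces[k−i].
pieces[7] = 3
pieces[8] = 2
pieces[9] = 3
pieces[10] = 3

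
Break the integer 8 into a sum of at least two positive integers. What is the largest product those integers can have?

18

Let prod[k] be the best product for length k (with at least one cut). For each first piece i, the rest contributes max(k−i, prod[k−i]).
prod[2] = 1*max(1,0) = 1*1 = 1
prod[3] = 1*max(2,1) = 1*2 = 2
prod[4] = 2*max(2,1) = 2*2 = 4
prod[5] = 2*max(3,2) = 2*3 = 6
prod[6] = 3*max(3,2) = 3*3 = 9
prod[7] = 2*max(5,6) = 2*6 = 12
prod[8] = 2*max(6,9) = 2*9 = 18
One optimal split: 3 + 3 + 2; product 3*3*2 = 18.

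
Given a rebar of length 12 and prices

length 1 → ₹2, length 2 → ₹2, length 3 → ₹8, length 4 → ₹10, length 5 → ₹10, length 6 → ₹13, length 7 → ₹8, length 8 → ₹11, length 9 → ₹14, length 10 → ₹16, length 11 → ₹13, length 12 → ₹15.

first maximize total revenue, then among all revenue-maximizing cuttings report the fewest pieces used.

4

Let r[k] be the best obtainable value from length k. For each k, try every first piece i and keep the best of price[i] + r[k−i].
r[1] = 2
r[2] = 4  (first piece 1, then r[1]=2)
r[3] = 8
r[4] = 10  (first piece 1, then r[3]=8)
r[5] = 12  (first piece 1, then r[4]=10)
r[6] = 16  (first piece 3, then r[3]=8)
r[7] = 18  (first piece 1, then r[6]=16)
r[8] = 20  (first piece 1, then r[7]=18)
r[9] = 24  (first piece 3, then r[6]=16)
r[10] = 26  (first piece 1, then r[9]=24)
r[11] = 28  (first piece 1, then r[10]=26)
r[12] = 32  (first piece 3, then r[9]=24)
Maximum revenue is ₹32.
Now minimize piece count subject to staying optimal: for each k, pieces[k] = 1 + min over i with p[i]+r[k−i]=r[k] of pieces[k−i].
pieces[9] = 3
pieces[10] = 3
pieces[11] = 3
pieces[12] = 4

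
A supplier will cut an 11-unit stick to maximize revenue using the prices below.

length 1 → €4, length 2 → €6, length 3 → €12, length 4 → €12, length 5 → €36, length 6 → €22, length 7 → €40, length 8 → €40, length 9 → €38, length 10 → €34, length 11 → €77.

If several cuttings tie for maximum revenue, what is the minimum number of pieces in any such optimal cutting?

1

Let r[k] be the best obtainable value from length k. For each k, try every first piece i and keep the best of price[i] + r[k−i].
r[1] = 4
r[2] = 8  (first piece 1, then r[1]=4)
r[3] = 12  (first piece 1, then r[2]=8)
r[4] = 16  (first piece 1, then r[3]=12)
r[5] = 36
r[6] = 40  (first piece 1, then r[5]=36)
r[7] = 44  (first piece 1, then r[6]=40)
r[8] = 48  (first piece 1, then r[7]=44)
r[9] = 52  (first piece 1, then r[8]=48)
r[10] = 72  (first piece 5, then r[5]=36)
r[11] = 77
Maximum revenue is €77.
Now minimize piece count subject to staying optimal: for each k, pieces[k] = 1 + min over i with p[i]+r[k−i]=r[k] of pieces[k−i].
pieces[8] = 2
pieces[9] = 3
pieces[10] = 2
pieces[11] = 1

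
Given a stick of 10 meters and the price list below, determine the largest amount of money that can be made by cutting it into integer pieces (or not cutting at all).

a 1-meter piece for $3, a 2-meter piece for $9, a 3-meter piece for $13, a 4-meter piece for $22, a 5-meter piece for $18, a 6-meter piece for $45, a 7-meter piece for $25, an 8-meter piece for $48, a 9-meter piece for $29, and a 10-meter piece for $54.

67

Build best[k] bottom-up: best[k] = max over allowed piece i of (p[i] + best[k−i]).
best[1] = 3
best[2] = 9
best[3] = 13
best[4] = 22
best[5] = 25  (first piece 1, then best[4]=22)
best[6] = 45
best[7] = 48  (first piece 1, then best[6]=45)
best[8] = 54  (first piece 2, then best[6]=45)
best[9] = 58  (first piece 3, then best[6]=45)
best[10] = 67  (first piece 4, then best[6]=45)
One optimal cutting: 6 + 4 → $45 + $22 = $67.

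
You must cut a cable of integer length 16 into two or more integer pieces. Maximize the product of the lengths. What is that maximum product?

324

Let m[k] be the best product for length k (with at least one cut). For each first piece i, the rest contributes max(k−i, m[k−i]).
m[2] = 1·max(1,0) = 1·1 = 1
m[3] = max(1·2, 2·1) = 2
m[4] = max(1·3, 2·2, 3·1) = 4
m[5] = max(1·4, 2·3, 3·2, 4·1) = 6
m[6] = max(1·6, 2·4, 3·3, 4·2, 5·1) = 9
m[7] = max(1·9, 2·6, 3·4, 4·3, 5·2, 6·1) = 12
m[8] = max(1·12, 2·9, 3·6, …, 6·2, 7·1) = 18
m[9] = max(1·18, 2·12, 3·9, …, 7·2, 8·1) = 27
m[10] = max(1·27, 2·18, 3·12, …, 8·2, 9·1) = 36
m[11] = max(1·36, 2·27, 3·18, …, 9·2, 10·1) = 54
m[12] = max(1·54, 2·36, 3·27, …, 10·2, 11·1) = 81
m[13] = max(1·81, 2·54, 3·36, …, 11·2, 12·1) = 108
m[14] = max(1·108, 2·81, 3·54, …, 12·2, 13·1) = 162
m[15] = max(1·162, 2·108, 3·81, …, 13·2, 14·1) = 243
m[16] = max(1·243, 2·162, 3·108, …, 14·2, 15·1) = 324
One optimal split: 3 + 3 + 3 + 3 + 2 + 2; product 3·3·3·3·2·2 = 324.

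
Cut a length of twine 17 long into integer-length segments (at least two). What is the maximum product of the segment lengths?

486

Define prod[k] = max over 1≤i<k of i · max(k−i, prod[k−i]); the inner max lets the remainder stay uncut if that's better.
prod[2] = 1·max(1,0) = 1·1 = 1
prod[3] = 1·max(2,1) = 1·2 = 2
prod[4] = 2·max(2,1) = 2·2 = 4
prod[5] = 2·max(3,2) = 2·3 = 6
prod[6] = 3·max(3,2) = 3·3 = 9
prod[7] = 2·max(5,6) = 2·6 = 12
prod[8] = 2·max(6,9) = 2·9 = 18
prod[9] = 3·max(6,9) = 3·9 = 27
prod[10] = 2·max(8,18) = 2·18 = 36
prod[11] = 2·max(9,27) = 2·27 = 54
prod[12] = 3·max(9,27) = 3·27 = 81
prod[13] = 2·max(11,54) = 2·54 = 108
prod[14] = 2·max(12,81) = 2·81 = 162
prod[15] = 3·max(12,81) = 3·81 = 243
prod[16] = 2·max(14,162) = 2·162 = 324
prod[17] = 2·max(15,243) = 2·243 = 486
One optimal split: 3 + 3 + 3 + 3 + 3 + 2; product 3·3·3·3·3·2 = 486.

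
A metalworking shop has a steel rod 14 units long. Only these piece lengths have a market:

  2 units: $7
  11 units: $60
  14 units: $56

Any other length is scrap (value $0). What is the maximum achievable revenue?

67

Let r[k] be the best obtainable value from length k. For each k, try every first piece i and keep the best of price[i] + r[k−i].
r[1] = 0
r[2] = 7
r[3] = 7
r[4] = 14  (first piece 2, then r[2]=7)
r[5] = 14
r[6] = 21  (first piece 2, then r[4]=14)
r[7] = 21
r[8] = 28  (first piece 2, then r[6]=21)
r[9] = 28
r[10] = 35  (first piece 2, then r[8]=28)
r[11] = max(7+28, 60+0) = 60
r[12] = max(7+35, 60+0) = 60
r[13] = max(7+60, 60+7) = 67
r[14] = max(7+60, 60+7, 56+0) = 67
One optimal cutting: pieces 11 + 2 with 1 unit of scrap → $67.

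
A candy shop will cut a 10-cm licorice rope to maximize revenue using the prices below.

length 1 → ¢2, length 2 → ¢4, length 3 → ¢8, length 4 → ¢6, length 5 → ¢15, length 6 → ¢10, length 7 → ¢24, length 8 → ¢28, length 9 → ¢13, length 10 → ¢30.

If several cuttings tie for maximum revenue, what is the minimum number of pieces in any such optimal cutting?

Build r[k] bottom-up: r[k] = max over allowed piece i of (p[i] + r[k−i]).
r[1] = 2
r[2] = 4  (first piece 1, then r[1]=2)
r[3] = 8
r[4] = 10  (first piece 1, then r[3]=8)
r[5] = 15
r[6] = 17  (first piece 1, then r[5]=15)
r[7] = 24
r[8] = 28
r[9] = 30  (first piece 1, then r[8]=28)
r[10] = 32  (first piece 1, then r[9]=30)
Maximum revenue is ¢32.
Now minimize piece count subject to staying optimal: for each k, pieces[k] = 1 + min over i with p[i]+r[k−i]=r[k] of pieces[k−i].
pieces[7] = 1
pieces[8] = 1
pieces[9] = 2
pieces[10] = 2

2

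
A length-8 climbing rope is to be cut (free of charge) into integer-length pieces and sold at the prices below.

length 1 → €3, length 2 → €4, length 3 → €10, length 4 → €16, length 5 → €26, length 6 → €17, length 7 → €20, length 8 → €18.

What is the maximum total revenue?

Build R[k] bottom-up: R[k] = max over allowed piece i of (p[i] + R[k−i]).
R[1] = 3
R[2] = 6  (first piece 1, then R[1]=3)
R[3] = 10
R[4] = 16
R[5] = 26
R[6] = 29  (first piece 1, then R[5]=26)
R[7] = 32  (first piece 1, then R[6]=29)
R[8] = 36  (first piece 3, then R[5]=26)
One optimal cutting: 5 + 3 → €26 + €10 = €36.

36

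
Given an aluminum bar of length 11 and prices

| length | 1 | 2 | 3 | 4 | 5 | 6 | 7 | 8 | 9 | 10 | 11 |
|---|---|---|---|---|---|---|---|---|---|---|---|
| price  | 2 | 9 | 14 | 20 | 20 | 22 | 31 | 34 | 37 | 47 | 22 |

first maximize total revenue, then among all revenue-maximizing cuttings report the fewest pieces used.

3

Let r[k] be the best obtainable value from length k. For each k, try every first piece i and keep the best of price[i] + r[k−i].
r[1] = 2
r[2] = max(2+2, 9+0) = 9
r[3] = max(2+9, 9+2, 14+0) = 14
r[4] = max(2+14, 9+9, 14+2, 20+0) = 20
r[5] = max(2+20, 9+14, 14+9, 20+2, 20+0) = 23
r[6] = max(2+23, 9+20, 14+14, 20+9, 20+2, 22+0) = 29
r[7] = max(2+29, 9+23, 14+20, …, 22+2, 31+0) = 34
r[8] = max(2+34, 9+29, 14+23, …, 31+2, 34+0) = 40
r[9] = max(2+40, 9+34, 14+29, …, 34+2, 37+0) = 43
r[10] = max(2+43, 9+40, 14+34, …, 37+2, 47+0) = 49
r[11] = max(2+49, 9+43, 14+40, …, 47+2, 22+0) = 54
Maximum revenue is $54.
Now minimize piece count subject to staying optimal: for each k, pieces[k] = 1 + min over i with p[i]+r[k−i]=r[k] of pieces[k−i].
pieces[8] = 2
pieces[9] = 3
pieces[10] = 3
pieces[11] = 3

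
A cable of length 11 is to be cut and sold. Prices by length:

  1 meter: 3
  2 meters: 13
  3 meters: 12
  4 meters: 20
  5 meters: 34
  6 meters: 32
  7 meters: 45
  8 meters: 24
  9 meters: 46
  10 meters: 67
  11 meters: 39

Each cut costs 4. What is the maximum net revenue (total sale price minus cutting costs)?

Consider every possible first cut. net[k] is the best of p[i]+net[k−i] over all sellable i≤k, charging 4 whenever i<k.
net[1] = 3
net[2] = max(3+3-4, 13+0) = 13
net[3] = max(3+13-4, 13+3-4, 12+0) = 12
net[4] = max(3+12-4, 13+13-4, 12+3-4, 20+0) = 22
net[5] = max(3+22-4, 13+12-4, 12+13-4, 20+3-4, 34+0) = 34
net[6] = max(3+34-4, 13+22-4, 12+12-4, 20+13-4, 34+3-4, 32+0) = 33
net[7] = max(3+33-4, 13+34-4, 12+22-4, …, 32+3-4, 45+0) = 45
net[8] = max(3+45-4, 13+33-4, 12+34-4, …, 45+3-4, 24+0) = 44
net[9] = max(3+44-4, 13+45-4, 12+33-4, …, 24+3-4, 46+0) = 54
net[10] = max(3+54-4, 13+44-4, 12+45-4, …, 46+3-4, 67+0) = 67
net[11] = max(3+67-4, 13+54-4, 12+44-4, …, 67+3-4, 39+0) = 66
One optimal plan: pieces 10 + 1 (1 cut) → 70 − 4 = 66.

66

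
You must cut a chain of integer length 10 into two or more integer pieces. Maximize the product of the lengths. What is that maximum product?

Let prod[k] be the best product for length k (with at least one cut). For each first piece i, the rest contributes max(k−i, prod[k−i]).
prod[2] = 1·max(1,0) = 1·1 = 1
prod[3] = 1·max(2,1) = 1·2 = 2
prod[4] = 2·max(2,1) = 2·2 = 4
prod[5] = 2·max(3,2) = 2·3 = 6
prod[6] = 3·max(3,2) = 3·3 = 9
prod[7] = 2·max(5,6) = 2·6 = 12
prod[8] = 2·max(6,9) = 2·9 = 18
prod[9] = 3·max(6,9) = 3·9 = 27
prod[10] = 2·max(8,18) = 2·18 = 36
One optimal split: 3 + 3 + 2 + 2; product 3·3·2·2 = 36.

36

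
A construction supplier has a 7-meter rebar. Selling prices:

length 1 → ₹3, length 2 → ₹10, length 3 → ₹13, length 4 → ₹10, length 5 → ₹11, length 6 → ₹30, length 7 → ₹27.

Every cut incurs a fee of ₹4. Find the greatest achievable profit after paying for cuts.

29

Let net[k] be the best obtainable value from length k. For each k, try every first piece i and keep the best of price[i] + net[k−i] minus the 4 cut fee when i<k.
net[1] = 3
net[2] = max(3+3-4, 10+0) = 10
net[3] = max(3+10-4, 10+3-4, 13+0) = 13
net[4] = max(3+13-4, 10+10-4, 13+3-4, 10+0) = 16
net[5] = max(3+16-4, 10+13-4, 13+10-4, 10+3-4, 11+0) = 19
net[6] = max(3+19-4, 10+16-4, 13+13-4, 10+10-4, 11+3-4, 30+0) = 30
net[7] = max(3+30-4, 10+19-4, 13+16-4, …, 30+3-4, 27+0) = 29
One optimal plan: pieces 6 + 1 (1 cut) → ₹33 − ₹4 = ₹29.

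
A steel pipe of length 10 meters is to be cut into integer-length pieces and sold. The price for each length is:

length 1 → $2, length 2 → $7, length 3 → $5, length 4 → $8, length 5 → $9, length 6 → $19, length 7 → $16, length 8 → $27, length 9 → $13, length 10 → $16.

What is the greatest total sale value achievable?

Build best[k] bottom-up: best[k] = max over allowed piece i of (p[i] + best[k−i]).
best[1] = 2
best[2] = max(2+2, 7+0) = 7
best[3] = max(2+7, 7+2, 5+0) = 9
best[4] = max(2+9, 7+7, 5+2, 8+0) = 14
best[5] = max(2+14, 7+9, 5+7, 8+2, 9+0) = 16
best[6] = max(2+16, 7+14, 5+9, 8+7, 9+2, 19+0) = 21
best[7] = max(2+21, 7+16, 5+14, …, 19+2, 16+0) = 23
best[8] = max(2+23, 7+21, 5+16, …, 16+2, 27+0) = 28
best[9] = max(2+28, 7+23, 5+21, …, 27+2, 13+0) = 30
best[10] = max(2+30, 7+28, 5+23, …, 13+2, 16+0) = 35
One optimal cutting: 2 + 2 + 2 + 2 + 2 → $7 + $7 + $7 + $7 + $7 = $35.

35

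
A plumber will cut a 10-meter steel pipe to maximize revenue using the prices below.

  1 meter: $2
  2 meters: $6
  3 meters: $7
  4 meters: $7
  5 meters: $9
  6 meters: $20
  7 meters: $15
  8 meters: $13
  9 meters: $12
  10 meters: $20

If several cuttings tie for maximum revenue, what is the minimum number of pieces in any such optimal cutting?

Build r[k] bottom-up: r[k] = max over allowed piece i of (p[i] + r[k−i]).
r[1] = 2
r[2] = max(2+2, 6+0) = 6
r[3] = max(2+6, 6+2, 7+0) = 8
r[4] = max(2+8, 6+6, 7+2, 7+0) = 12
r[5] = max(2+12, 6+8, 7+6, 7+2, 9+0) = 14
r[6] = max(2+14, 6+12, 7+8, 7+6, 9+2, 20+0) = 20
r[7] = max(2+20, 6+14, 7+12, …, 20+2, 15+0) = 22
r[8] = max(2+22, 6+20, 7+14, …, 15+2, 13+0) = 26
r[9] = max(2+26, 6+22, 7+20, …, 13+2, 12+0) = 28
r[10] = max(2+28, 6+26, 7+22, …, 12+2, 20+0) = 32
Maximum revenue is $32.
Now minimize piece count subject to staying optimal: for each k, pieces[k] = 1 + min over i with p[i]+r[k−i]=r[k] of pieces[k−i].
pieces[7] = 2
pieces[8] = 2
pieces[9] = 3
pieces[10] = 3

3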